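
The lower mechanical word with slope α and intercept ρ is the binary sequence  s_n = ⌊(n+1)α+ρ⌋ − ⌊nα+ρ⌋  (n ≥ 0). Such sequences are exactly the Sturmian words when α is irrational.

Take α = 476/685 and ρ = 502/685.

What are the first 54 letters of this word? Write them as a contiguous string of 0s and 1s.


110110110111011011011101101101101110110110111011011011

n=0: ⌊(1·476+502)/685⌋ − ⌊(0·476+502)/685⌋ = ⌊978/685⌋ − ⌊502/685⌋ = 1 − 0 = 1
n=1: ⌊(2·476+502)/685⌋ − ⌊(1·476+502)/685⌋ = ⌊1454/685⌋ − ⌊978/685⌋ = 2 − 1 = 1
n=2: ⌊(3·476+502)/685⌋ − ⌊(2·476+502)/685⌋ = ⌊1930/685⌋ − ⌊1454/685⌋ = 2 − 2 = 0
n=3: ⌊(4·476+502)/685⌋ − ⌊(3·476+502)/685⌋ = ⌊2406/685⌋ − ⌊1930/685⌋ = 3 − 2 = 1
n=4: ⌊(5·476+502)/685⌋ − ⌊(4·476+502)/685⌋ = ⌊2882/685⌋ − ⌊2406/685⌋ = 4 − 3 = 1
n=5: ⌊(6·476+502)/685⌋ − ⌊(5·476+502)/685⌋ = ⌊3358/685⌋ − ⌊2882/685⌋ = 4 − 4 = 0
n=6: ⌊(7·476+502)/685⌋ − ⌊(6·476+502)/685⌋ = ⌊3834/685⌋ − ⌊3358/685⌋ = 5 − 4 = 1
n=7: ⌊(8·476+502)/685⌋ − ⌊(7·476+502)/685⌋ = ⌊4310/685⌋ − ⌊3834/685⌋ = 6 − 5 = 1
n=8: ⌊(9·476+502)/685⌋ − ⌊(8·476+502)/685⌋ = ⌊4786/685⌋ − ⌊4310/685⌋ = 6 − 6 = 0
n=9: ⌊(10·476+502)/685⌋ − ⌊(9·476+502)/685⌋ = ⌊5262/685⌋ − ⌊4786/685⌋ = 7 − 6 = 1
n=10: ⌊(11·476+502)/685⌋ − ⌊(10·476+502)/685⌋ = ⌊5738/685⌋ − ⌊5262/685⌋ = 8 − 7 = 1
n=11: ⌊(12·476+502)/685⌋ − ⌊(11·476+502)/685⌋ = ⌊6214/685⌋ − ⌊5738/685⌋ = 9 − 8 = 1
n=12: ⌊(13·476+502)/685⌋ − ⌊(12·476+502)/685⌋ = ⌊6690/685⌋ − ⌊6214/685⌋ = 9 − 9 = 0
n=13: ⌊(14·476+502)/685⌋ − ⌊(13·476+502)/685⌋ = ⌊7166/685⌋ − ⌊6690/685⌋ = 10 − 9 = 1
n=14: ⌊(15·476+502)/685⌋ − ⌊(14·476+502)/685⌋ = ⌊7642/685⌋ − ⌊7166/685⌋ = 11 − 10 = 1
n=15: ⌊(16·476+502)/685⌋ − ⌊(15·476+502)/685⌋ = ⌊8118/685⌋ − ⌊7642/685⌋ = 11 − 11 = 0
n=16: ⌊(17·476+502)/685⌋ − ⌊(16·476+502)/685⌋ = ⌊8594/685⌋ − ⌊8118/685⌋ = 12 − 11 = 1
n=17: ⌊(18·476+502)/685⌋ − ⌊(17·476+502)/685⌋ = ⌊9070/685⌋ − ⌊8594/685⌋ = 13 − 12 = 1
n=18: ⌊(19·476+502)/685⌋ − ⌊(18·476+502)/685⌋ = ⌊9546/685⌋ − ⌊9070/685⌋ = 13 − 13 = 0
n=19: ⌊(20·476+502)/685⌋ − ⌊(19·476+502)/685⌋ = ⌊10022/685⌋ − ⌊9546/685⌋ = 14 − 13 = 1
n=20: ⌊(21·476+502)/685⌋ − ⌊(20·476+502)/685⌋ = ⌊10498/685⌋ − ⌊10022/685⌋ = 15 − 14 = 1
n=21: ⌊(22·476+502)/685⌋ − ⌊(21·476+502)/685⌋ = ⌊10974/685⌋ − ⌊10498/685⌋ = 16 − 15 = 1
n=22: ⌊(23·476+502)/685⌋ − ⌊(22·476+502)/685⌋ = ⌊11450/685⌋ − ⌊10974/685⌋ = 16 − 16 = 0
n=23: ⌊(24·476+502)/685⌋ − ⌊(23·476+502)/685⌋ = ⌊11926/685⌋ − ⌊11450/685⌋ = 17 − 16 = 1
n=24: ⌊(25·476+502)/685⌋ − ⌊(24·476+502)/685⌋ = ⌊12402/685⌋ − ⌊11926/685⌋ = 18 − 17 = 1
n=25: ⌊(26·476+502)/685⌋ − ⌊(25·476+502)/685⌋ = ⌊12878/685⌋ − ⌊12402/685⌋ = 18 − 18 = 0
n=26: ⌊(27·476+502)/685⌋ − ⌊(26·476+502)/685⌋ = ⌊13354/685⌋ − ⌊12878/685⌋ = 19 − 18 = 1
n=27: ⌊(28·476+502)/685⌋ − ⌊(27·476+502)/685⌋ = ⌊13830/685⌋ − ⌊13354/685⌋ = 20 − 19 = 1
n=28: ⌊(29·476+502)/685⌋ − ⌊(28·476+502)/685⌋ = ⌊14306/685⌋ − ⌊13830/685⌋ = 20 − 20 = 0
n=29: ⌊(30·476+502)/685⌋ − ⌊(29·476+502)/685⌋ = ⌊14782/685⌋ − ⌊14306/685⌋ = 21 − 20 = 1
n=30: ⌊(31·476+502)/685⌋ − ⌊(30·476+502)/685⌋ = ⌊15258/685⌋ − ⌊14782/685⌋ = 22 − 21 = 1
n=31: ⌊(32·476+502)/685⌋ − ⌊(31·476+502)/685⌋ = ⌊15734/685⌋ − ⌊15258/685⌋ = 22 − 22 = 0
n=32: ⌊(33·476+502)/685⌋ − ⌊(32·476+502)/685⌋ = ⌊16210/685⌋ − ⌊15734/685⌋ = 23 − 22 = 1
n=33: ⌊(34·476+502)/685⌋ − ⌊(33·476+502)/685⌋ = ⌊16686/685⌋ − ⌊16210/685⌋ = 24 − 23 = 1
n=34: ⌊(35·476+502)/685⌋ − ⌊(34·476+502)/685⌋ = ⌊17162/685⌋ − ⌊16686/685⌋ = 25 − 24 = 1
n=35: ⌊(36·476+502)/685⌋ − ⌊(35·476+502)/685⌋ = ⌊17638/685⌋ − ⌊17162/685⌋ = 25 − 25 = 0
n=36: ⌊(37·476+502)/685⌋ − ⌊(36·476+502)/685⌋ = ⌊18114/685⌋ − ⌊17638/685⌋ = 26 − 25 = 1
n=37: ⌊(38·476+502)/685⌋ − ⌊(37·476+502)/685⌋ = ⌊18590/685⌋ − ⌊18114/685⌋ = 27 − 26 = 1
n=38: ⌊(39·476+502)/685⌋ − ⌊(38·476+502)/685⌋ = ⌊19066/685⌋ − ⌊18590/685⌋ = 27 − 27 = 0
n=39: ⌊(40·476+502)/685⌋ − ⌊(39·476+502)/685⌋ = ⌊19542/685⌋ − ⌊19066/685⌋ = 28 − 27 = 1
n=40: ⌊(41·476+502)/685⌋ − ⌊(40·476+502)/685⌋ = ⌊20018/685⌋ − ⌊19542/685⌋ = 29 − 28 = 1
n=41: ⌊(42·476+502)/685⌋ − ⌊(41·476+502)/685⌋ = ⌊20494/685⌋ − ⌊20018/685⌋ = 29 − 29 = 0
n=42: ⌊(43·476+502)/685⌋ − ⌊(42·476+502)/685⌋ = ⌊20970/685⌋ − ⌊20494/685⌋ = 30 − 29 = 1
n=43: ⌊(44·476+502)/685⌋ − ⌊(43·476+502)/685⌋ = ⌊21446/685⌋ − ⌊20970/685⌋ = 31 − 30 = 1
n=44: ⌊(45·476+502)/685⌋ − ⌊(44·476+502)/685⌋ = ⌊21922/685⌋ − ⌊21446/685⌋ = 32 − 31 = 1
n=45: ⌊(46·476+502)/685⌋ − ⌊(45·476+502)/685⌋ = ⌊22398/685⌋ − ⌊21922/685⌋ = 32 − 32 = 0
n=46: ⌊(47·476+502)/685⌋ − ⌊(46·476+502)/685⌋ = ⌊22874/685⌋ − ⌊22398/685⌋ = 33 − 32 = 1
n=47: ⌊(48·476+502)/685⌋ − ⌊(47·476+502)/685⌋ = ⌊23350/685⌋ − ⌊22874/685⌋ = 34 − 33 = 1
n=48: ⌊(49·476+502)/685⌋ − ⌊(48·476+502)/685⌋ = ⌊23826/685⌋ − ⌊23350/685⌋ = 34 − 34 = 0
n=49: ⌊(50·476+502)/685⌋ − ⌊(49·476+502)/685⌋ = ⌊24302/685⌋ − ⌊23826/685⌋ = 35 − 34 = 1
n=50: ⌊(51·476+502)/685⌋ − ⌊(50·476+502)/685⌋ = ⌊24778/685⌋ − ⌊24302/685⌋ = 36 − 35 = 1
n=51: ⌊(52·476+502)/685⌋ − ⌊(51·476+502)/685⌋ = ⌊25254/685⌋ − ⌊24778/685⌋ = 36 − 36 = 0
n=52: ⌊(53·476+502)/685⌋ − ⌊(52·476+502)/685⌋ = ⌊25730/685⌋ − ⌊25254/685⌋ = 37 − 36 = 1
n=53: ⌊(54·476+502)/685⌋ − ⌊(53·476+502)/685⌋ = ⌊26206/685⌋ − ⌊25730/685⌋ = 38 − 37 = 1


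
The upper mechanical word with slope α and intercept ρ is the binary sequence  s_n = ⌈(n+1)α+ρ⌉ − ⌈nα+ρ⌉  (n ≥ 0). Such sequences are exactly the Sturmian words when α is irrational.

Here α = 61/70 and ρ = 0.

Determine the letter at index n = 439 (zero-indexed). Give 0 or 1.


1

(n+1)α + ρ = (440·61) / 70 = 26840/70
nα + ρ     = (439·61) / 70 = 26779/70
⌈26840/70⌉ = 384,  ⌈26779/70⌉ = 383
s_{439} = 384 − 383 = 1


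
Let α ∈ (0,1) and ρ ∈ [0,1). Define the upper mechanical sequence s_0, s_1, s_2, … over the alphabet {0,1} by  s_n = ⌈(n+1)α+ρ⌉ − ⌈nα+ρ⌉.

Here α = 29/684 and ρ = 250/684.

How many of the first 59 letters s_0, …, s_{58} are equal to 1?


2

#1s = Σ_{n=0}^{58} s_n = Σ_{n=0}^{58} (⌈(n+1)α+ρ⌉ − ⌈nα+ρ⌉)
the sum telescopes: every ⌈nα+ρ⌉ with 0 < n < 59 appears once with + and once with −, leaving ⌈59α+ρ⌉ − ⌈0·α+ρ⌉
59α + ρ = (59·29 + 250) / 684 = 1961/684
ρ = 250/684
⌈1961/684⌉ = 3,  ⌈250/684⌉ = 1
#1s = 3 − 1 = 2


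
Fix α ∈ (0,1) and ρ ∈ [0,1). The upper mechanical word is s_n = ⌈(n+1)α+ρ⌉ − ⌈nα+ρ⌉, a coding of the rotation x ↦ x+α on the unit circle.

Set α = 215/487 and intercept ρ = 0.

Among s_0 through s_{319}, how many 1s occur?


142

#1s = Σ_{n=0}^{319} s_n = Σ_{n=0}^{319} (⌈(n+1)α+ρ⌉ − ⌈nα+ρ⌉)
the sum telescopes: every ⌈nα+ρ⌉ with 0 < n < 320 appears once with + and once with −, leaving ⌈320α+ρ⌉ − ⌈0·α+ρ⌉
320α + ρ = (320·215) / 487 = 68800/487
ρ = 0/487
⌈68800/487⌉ = 142,  ⌈0/487⌉ = 0
#1s = 142 − 0 = 142


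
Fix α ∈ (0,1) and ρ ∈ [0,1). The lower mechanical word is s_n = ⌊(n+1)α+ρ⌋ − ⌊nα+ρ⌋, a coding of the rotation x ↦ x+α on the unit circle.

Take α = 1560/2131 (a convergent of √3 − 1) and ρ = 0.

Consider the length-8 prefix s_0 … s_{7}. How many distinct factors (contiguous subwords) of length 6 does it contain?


t_n = ⌊(n·1560)/2131⌋ for n = 0 … 8:
  n=0…8: ⌊0/2131⌋=0 ⌊1560/2131⌋=0 ⌊3120/2131⌋=1 ⌊4680/2131⌋=2 ⌊6240/2131⌋=2 ⌊7800/2131⌋=3 ⌊9360/2131⌋=4 ⌊10920/2131⌋=5 ⌊12480/2131⌋=5
s_n = t_(n+1) − t_n for n = 0 … 7 gives
prefix = 01101110
slide a length-6 window over [0..5] … [2..7] (3 windows); first occurrence of each distinct factor:
  [  0..  5] 011011
  [  1..  6] 110111
  [  2..  7] 101110
distinct factors: {011011, 101110, 110111}
count = 3  (Sturmian bound for length 6 is 7)

3


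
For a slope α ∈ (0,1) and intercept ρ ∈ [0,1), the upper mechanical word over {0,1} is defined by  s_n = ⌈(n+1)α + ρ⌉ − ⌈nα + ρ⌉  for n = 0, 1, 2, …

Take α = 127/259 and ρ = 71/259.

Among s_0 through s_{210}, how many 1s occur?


#1s = Σ_{n=0}^{210} s_n = Σ_{n=0}^{210} (⌈(n+1)α+ρ⌉ − ⌈nα+ρ⌉)
the sum telescopes: every ⌈nα+ρ⌉ with 0 < n < 211 appears once with + and once with −, leaving ⌈211α+ρ⌉ − ⌈0·α+ρ⌉
211α + ρ = (211·127 + 71) / 259 = 26868/259
ρ = 71/259
⌈26868/259⌉ = 104,  ⌈71/259⌉ = 1
#1s = 104 − 1 = 103

103


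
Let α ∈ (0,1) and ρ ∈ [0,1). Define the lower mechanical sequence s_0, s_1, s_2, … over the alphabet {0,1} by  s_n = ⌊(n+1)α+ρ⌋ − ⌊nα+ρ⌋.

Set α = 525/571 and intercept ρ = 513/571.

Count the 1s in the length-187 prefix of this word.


#1s = Σ_{n=0}^{186} s_n = Σ_{n=0}^{186} (⌊(n+1)α+ρ⌋ − ⌊nα+ρ⌋)
the sum telescopes: every ⌊nα+ρ⌋ with 0 < n < 187 appears once with + and once with −, leaving ⌊187α+ρ⌋ − ⌊0·α+ρ⌋
187α + ρ = (187·525 + 513) / 571 = 98688/571
ρ = 513/571
⌊98688/571⌋ = 172,  ⌊513/571⌋ = 0
#1s = 172 − 0 = 172

172


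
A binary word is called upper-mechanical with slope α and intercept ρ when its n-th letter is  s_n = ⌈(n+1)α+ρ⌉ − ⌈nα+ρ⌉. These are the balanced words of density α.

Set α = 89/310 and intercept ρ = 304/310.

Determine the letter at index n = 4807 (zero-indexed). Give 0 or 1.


(n+1)α + ρ = (4808·89 + 304) / 310 = 428216/310
nα + ρ     = (4807·89 + 304) / 310 = 428127/310
⌈428216/310⌉ = 1382,  ⌈428127/310⌉ = 1382
s_{4807} = 1382 − 1382 = 0

0


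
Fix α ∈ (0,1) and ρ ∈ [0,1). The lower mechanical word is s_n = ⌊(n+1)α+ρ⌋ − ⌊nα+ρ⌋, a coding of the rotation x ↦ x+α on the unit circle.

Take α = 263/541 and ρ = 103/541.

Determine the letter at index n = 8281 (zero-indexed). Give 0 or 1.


1

(n+1)α + ρ = (8282·263 + 103) / 541 = 2178269/541
nα + ρ     = (8281·263 + 103) / 541 = 2178006/541
⌊2178269/541⌋ = 4026,  ⌊2178006/541⌋ = 4025
s_{8281} = 4026 − 4025 = 1


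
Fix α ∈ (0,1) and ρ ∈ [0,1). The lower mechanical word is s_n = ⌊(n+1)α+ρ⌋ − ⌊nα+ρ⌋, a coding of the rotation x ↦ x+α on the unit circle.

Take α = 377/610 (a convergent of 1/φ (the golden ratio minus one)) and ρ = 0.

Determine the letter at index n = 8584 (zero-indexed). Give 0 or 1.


0

(n+1)α + ρ = (8585·377) / 610 = 3236545/610
nα + ρ     = (8584·377) / 610 = 3236168/610
⌊3236545/610⌋ = 5305,  ⌊3236168/610⌋ = 5305
s_{8584} = 5305 − 5305 = 0


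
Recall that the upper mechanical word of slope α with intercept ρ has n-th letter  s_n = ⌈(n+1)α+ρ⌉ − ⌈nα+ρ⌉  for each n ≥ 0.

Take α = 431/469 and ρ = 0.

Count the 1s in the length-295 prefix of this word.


#1s = Σ_{n=0}^{294} s_n = Σ_{n=0}^{294} (⌈(n+1)α+ρ⌉ − ⌈nα+ρ⌉)
the sum telescopes: every ⌈nα+ρ⌉ with 0 < n < 295 appears once with + and once with −, leaving ⌈295α+ρ⌉ − ⌈0·α+ρ⌉
295α + ρ = (295·431) / 469 = 127145/469
ρ = 0/469
⌈127145/469⌉ = 272,  ⌈0/469⌉ = 0
#1s = 272 − 0 = 272

272


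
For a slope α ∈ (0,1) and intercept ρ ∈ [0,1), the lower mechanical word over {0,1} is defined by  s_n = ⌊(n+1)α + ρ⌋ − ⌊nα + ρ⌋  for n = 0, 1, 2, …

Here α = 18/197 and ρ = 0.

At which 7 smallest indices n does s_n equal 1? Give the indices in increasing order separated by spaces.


10 21 32 43 54 65 76

n=0: ⌊18/197⌋−⌊0/197⌋ = 0−0 = 0
n=1: ⌊36/197⌋−⌊18/197⌋ = 0−0 = 0
  …
n=10: ⌊198/197⌋−⌊180/197⌋ = 1−0 = 1  ← one
n=11: ⌊216/197⌋−⌊198/197⌋ = 1−1 = 0
n=12: ⌊234/197⌋−⌊216/197⌋ = 1−1 = 0
  …
n=21: ⌊396/197⌋−⌊378/197⌋ = 2−1 = 1  ← one
n=22: ⌊414/197⌋−⌊396/197⌋ = 2−2 = 0
n=23: ⌊432/197⌋−⌊414/197⌋ = 2−2 = 0
  …
n=32: ⌊594/197⌋−⌊576/197⌋ = 3−2 = 1  ← one
n=33: ⌊612/197⌋−⌊594/197⌋ = 3−3 = 0
n=34: ⌊630/197⌋−⌊612/197⌋ = 3−3 = 0
  …
n=43: ⌊792/197⌋−⌊774/197⌋ = 4−3 = 1  ← one
n=44: ⌊810/197⌋−⌊792/197⌋ = 4−4 = 0
n=45: ⌊828/197⌋−⌊810/197⌋ = 4−4 = 0
  …
n=54: ⌊990/197⌋−⌊972/197⌋ = 5−4 = 1  ← one
n=55: ⌊1008/197⌋−⌊990/197⌋ = 5−5 = 0
n=56: ⌊1026/197⌋−⌊1008/197⌋ = 5−5 = 0
  …
n=65: ⌊1188/197⌋−⌊1170/197⌋ = 6−5 = 1  ← one
n=66: ⌊1206/197⌋−⌊1188/197⌋ = 6−6 = 0
n=67: ⌊1224/197⌋−⌊1206/197⌋ = 6−6 = 0
  …
n=76: ⌊1386/197⌋−⌊1368/197⌋ = 7−6 = 1  ← one
positions of the first 7 ones: 10 21 32 43 54 65 76


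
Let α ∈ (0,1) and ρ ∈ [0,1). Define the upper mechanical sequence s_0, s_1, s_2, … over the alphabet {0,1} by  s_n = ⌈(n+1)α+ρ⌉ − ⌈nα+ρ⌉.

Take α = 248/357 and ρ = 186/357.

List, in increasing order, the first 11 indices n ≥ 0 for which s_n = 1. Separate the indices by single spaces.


0 2 3 5 6 7 9 10 12 13 15

n=0: ⌈434/357⌉−⌈186/357⌉ = 2−1 = 1  ← one
n=1: ⌈682/357⌉−⌈434/357⌉ = 2−2 = 0
n=2: ⌈930/357⌉−⌈682/357⌉ = 3−2 = 1  ← one
n=3: ⌈1178/357⌉−⌈930/357⌉ = 4−3 = 1  ← one
n=4: ⌈1426/357⌉−⌈1178/357⌉ = 4−4 = 0
n=5: ⌈1674/357⌉−⌈1426/357⌉ = 5−4 = 1  ← one
n=6: ⌈1922/357⌉−⌈1674/357⌉ = 6−5 = 1  ← one
n=7: ⌈2170/357⌉−⌈1922/357⌉ = 7−6 = 1  ← one
n=8: ⌈2418/357⌉−⌈2170/357⌉ = 7−7 = 0
n=9: ⌈2666/357⌉−⌈2418/357⌉ = 8−7 = 1  ← one
n=10: ⌈2914/357⌉−⌈2666/357⌉ = 9−8 = 1  ← one
n=11: ⌈3162/357⌉−⌈2914/357⌉ = 9−9 = 0
n=12: ⌈3410/357⌉−⌈3162/357⌉ = 10−9 = 1  ← one
n=13: ⌈3658/357⌉−⌈3410/357⌉ = 11−10 = 1  ← one
n=14: ⌈3906/357⌉−⌈3658/357⌉ = 11−11 = 0
n=15: ⌈4154/357⌉−⌈3906/357⌉ = 12−11 = 1  ← one
positions of the first 11 ones: 0 2 3 5 6 7 9 10 12 13 15


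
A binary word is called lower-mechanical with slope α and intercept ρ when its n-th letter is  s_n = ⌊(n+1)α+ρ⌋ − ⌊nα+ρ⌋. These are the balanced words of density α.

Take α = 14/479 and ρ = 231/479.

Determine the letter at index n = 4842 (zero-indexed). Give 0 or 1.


(n+1)α + ρ = (4843·14 + 231) / 479 = 68033/479
nα + ρ     = (4842·14 + 231) / 479 = 68019/479
⌊68033/479⌋ = 142,  ⌊68019/479⌋ = 142
s_{4842} = 142 − 142 = 0

0


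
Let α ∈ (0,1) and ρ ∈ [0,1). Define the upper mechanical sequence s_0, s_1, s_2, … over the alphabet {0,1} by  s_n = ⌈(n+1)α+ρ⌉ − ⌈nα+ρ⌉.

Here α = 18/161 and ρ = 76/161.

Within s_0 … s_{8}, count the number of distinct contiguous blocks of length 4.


5

t_n = ⌈(n·18+76)/161⌉ for n = 0 … 9:
  n=0…9: ⌈76/161⌉=1 ⌈94/161⌉=1 ⌈112/161⌉=1 ⌈130/161⌉=1 ⌈148/161⌉=1 ⌈166/161⌉=2 ⌈184/161⌉=2 ⌈202/161⌉=2 ⌈220/161⌉=2 ⌈238/161⌉=2
s_n = t_(n+1) − t_n for n = 0 … 8 gives
prefix = 000010000
slide a length-4 window over [0..3] … [5..8] (6 windows); first occurrence of each distinct factor:
  [  0..  3] 0000
  [  1..  4] 0001
  [  2..  5] 0010
  [  3..  6] 0100
  [  4..  7] 1000
  (the other 1 window repeats one of these)
distinct factors: {0000, 0001, 0010, 0100, 1000}
count = 5  (Sturmian bound for length 4 is 5)


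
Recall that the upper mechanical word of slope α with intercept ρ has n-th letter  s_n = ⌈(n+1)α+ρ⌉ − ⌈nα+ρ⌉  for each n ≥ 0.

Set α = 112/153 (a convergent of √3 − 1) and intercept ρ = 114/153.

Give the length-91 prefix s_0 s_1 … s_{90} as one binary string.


n=0: ⌈(1·112+114)/153⌉ − ⌈(0·112+114)/153⌉ = ⌈226/153⌉ − ⌈114/153⌉ = 2 − 1 = 1
n=1: ⌈(2·112+114)/153⌉ − ⌈(1·112+114)/153⌉ = ⌈338/153⌉ − ⌈226/153⌉ = 3 − 2 = 1
n=2: ⌈(3·112+114)/153⌉ − ⌈(2·112+114)/153⌉ = ⌈450/153⌉ − ⌈338/153⌉ = 3 − 3 = 0
n=3: ⌈(4·112+114)/153⌉ − ⌈(3·112+114)/153⌉ = ⌈562/153⌉ − ⌈450/153⌉ = 4 − 3 = 1
n=4: ⌈(5·112+114)/153⌉ − ⌈(4·112+114)/153⌉ = ⌈674/153⌉ − ⌈562/153⌉ = 5 − 4 = 1
n=5: ⌈(6·112+114)/153⌉ − ⌈(5·112+114)/153⌉ = ⌈786/153⌉ − ⌈674/153⌉ = 6 − 5 = 1
n=6: ⌈(7·112+114)/153⌉ − ⌈(6·112+114)/153⌉ = ⌈898/153⌉ − ⌈786/153⌉ = 6 − 6 = 0
n=7: ⌈(8·112+114)/153⌉ − ⌈(7·112+114)/153⌉ = ⌈1010/153⌉ − ⌈898/153⌉ = 7 − 6 = 1
n=8: ⌈(9·112+114)/153⌉ − ⌈(8·112+114)/153⌉ = ⌈1122/153⌉ − ⌈1010/153⌉ = 8 − 7 = 1
n=9: ⌈(10·112+114)/153⌉ − ⌈(9·112+114)/153⌉ = ⌈1234/153⌉ − ⌈1122/153⌉ = 9 − 8 = 1
n=10: ⌈(11·112+114)/153⌉ − ⌈(10·112+114)/153⌉ = ⌈1346/153⌉ − ⌈1234/153⌉ = 9 − 9 = 0
n=11: ⌈(12·112+114)/153⌉ − ⌈(11·112+114)/153⌉ = ⌈1458/153⌉ − ⌈1346/153⌉ = 10 − 9 = 1
n=12: ⌈(13·112+114)/153⌉ − ⌈(12·112+114)/153⌉ = ⌈1570/153⌉ − ⌈1458/153⌉ = 11 − 10 = 1
n=13: ⌈(14·112+114)/153⌉ − ⌈(13·112+114)/153⌉ = ⌈1682/153⌉ − ⌈1570/153⌉ = 11 − 11 = 0
n=14: ⌈(15·112+114)/153⌉ − ⌈(14·112+114)/153⌉ = ⌈1794/153⌉ − ⌈1682/153⌉ = 12 − 11 = 1
n=15: ⌈(16·112+114)/153⌉ − ⌈(15·112+114)/153⌉ = ⌈1906/153⌉ − ⌈1794/153⌉ = 13 − 12 = 1
n=16: ⌈(17·112+114)/153⌉ − ⌈(16·112+114)/153⌉ = ⌈2018/153⌉ − ⌈1906/153⌉ = 14 − 13 = 1
n=17: ⌈(18·112+114)/153⌉ − ⌈(17·112+114)/153⌉ = ⌈2130/153⌉ − ⌈2018/153⌉ = 14 − 14 = 0
n=18: ⌈(19·112+114)/153⌉ − ⌈(18·112+114)/153⌉ = ⌈2242/153⌉ − ⌈2130/153⌉ = 15 − 14 = 1
n=19: ⌈(20·112+114)/153⌉ − ⌈(19·112+114)/153⌉ = ⌈2354/153⌉ − ⌈2242/153⌉ = 16 − 15 = 1
n=20: ⌈(21·112+114)/153⌉ − ⌈(20·112+114)/153⌉ = ⌈2466/153⌉ − ⌈2354/153⌉ = 17 − 16 = 1
n=21: ⌈(22·112+114)/153⌉ − ⌈(21·112+114)/153⌉ = ⌈2578/153⌉ − ⌈2466/153⌉ = 17 − 17 = 0
n=22: ⌈(23·112+114)/153⌉ − ⌈(22·112+114)/153⌉ = ⌈2690/153⌉ − ⌈2578/153⌉ = 18 − 17 = 1
n=23: ⌈(24·112+114)/153⌉ − ⌈(23·112+114)/153⌉ = ⌈2802/153⌉ − ⌈2690/153⌉ = 19 − 18 = 1
n=24: ⌈(25·112+114)/153⌉ − ⌈(24·112+114)/153⌉ = ⌈2914/153⌉ − ⌈2802/153⌉ = 20 − 19 = 1
n=25: ⌈(26·112+114)/153⌉ − ⌈(25·112+114)/153⌉ = ⌈3026/153⌉ − ⌈2914/153⌉ = 20 − 20 = 0
n=26: ⌈(27·112+114)/153⌉ − ⌈(26·112+114)/153⌉ = ⌈3138/153⌉ − ⌈3026/153⌉ = 21 − 20 = 1
n=27: ⌈(28·112+114)/153⌉ − ⌈(27·112+114)/153⌉ = ⌈3250/153⌉ − ⌈3138/153⌉ = 22 − 21 = 1
n=28: ⌈(29·112+114)/153⌉ − ⌈(28·112+114)/153⌉ = ⌈3362/153⌉ − ⌈3250/153⌉ = 22 − 22 = 0
n=29: ⌈(30·112+114)/153⌉ − ⌈(29·112+114)/153⌉ = ⌈3474/153⌉ − ⌈3362/153⌉ = 23 − 22 = 1
n=30: ⌈(31·112+114)/153⌉ − ⌈(30·112+114)/153⌉ = ⌈3586/153⌉ − ⌈3474/153⌉ = 24 − 23 = 1
n=31: ⌈(32·112+114)/153⌉ − ⌈(31·112+114)/153⌉ = ⌈3698/153⌉ − ⌈3586/153⌉ = 25 − 24 = 1
n=32: ⌈(33·112+114)/153⌉ − ⌈(32·112+114)/153⌉ = ⌈3810/153⌉ − ⌈3698/153⌉ = 25 − 25 = 0
n=33: ⌈(34·112+114)/153⌉ − ⌈(33·112+114)/153⌉ = ⌈3922/153⌉ − ⌈3810/153⌉ = 26 − 25 = 1
n=34: ⌈(35·112+114)/153⌉ − ⌈(34·112+114)/153⌉ = ⌈4034/153⌉ − ⌈3922/153⌉ = 27 − 26 = 1
n=35: ⌈(36·112+114)/153⌉ − ⌈(35·112+114)/153⌉ = ⌈4146/153⌉ − ⌈4034/153⌉ = 28 − 27 = 1
n=36: ⌈(37·112+114)/153⌉ − ⌈(36·112+114)/153⌉ = ⌈4258/153⌉ − ⌈4146/153⌉ = 28 − 28 = 0
n=37: ⌈(38·112+114)/153⌉ − ⌈(37·112+114)/153⌉ = ⌈4370/153⌉ − ⌈4258/153⌉ = 29 − 28 = 1
n=38: ⌈(39·112+114)/153⌉ − ⌈(38·112+114)/153⌉ = ⌈4482/153⌉ − ⌈4370/153⌉ = 30 − 29 = 1
n=39: ⌈(40·112+114)/153⌉ − ⌈(39·112+114)/153⌉ = ⌈4594/153⌉ − ⌈4482/153⌉ = 31 − 30 = 1
n=40: ⌈(41·112+114)/153⌉ − ⌈(40·112+114)/153⌉ = ⌈4706/153⌉ − ⌈4594/153⌉ = 31 − 31 = 0
n=41: ⌈(42·112+114)/153⌉ − ⌈(41·112+114)/153⌉ = ⌈4818/153⌉ − ⌈4706/153⌉ = 32 − 31 = 1
n=42: ⌈(43·112+114)/153⌉ − ⌈(42·112+114)/153⌉ = ⌈4930/153⌉ − ⌈4818/153⌉ = 33 − 32 = 1
n=43: ⌈(44·112+114)/153⌉ − ⌈(43·112+114)/153⌉ = ⌈5042/153⌉ − ⌈4930/153⌉ = 33 − 33 = 0
n=44: ⌈(45·112+114)/153⌉ − ⌈(44·112+114)/153⌉ = ⌈5154/153⌉ − ⌈5042/153⌉ = 34 − 33 = 1
n=45: ⌈(46·112+114)/153⌉ − ⌈(45·112+114)/153⌉ = ⌈5266/153⌉ − ⌈5154/153⌉ = 35 − 34 = 1
n=46: ⌈(47·112+114)/153⌉ − ⌈(46·112+114)/153⌉ = ⌈5378/153⌉ − ⌈5266/153⌉ = 36 − 35 = 1
n=47: ⌈(48·112+114)/153⌉ − ⌈(47·112+114)/153⌉ = ⌈5490/153⌉ − ⌈5378/153⌉ = 36 − 36 = 0
n=48: ⌈(49·112+114)/153⌉ − ⌈(48·112+114)/153⌉ = ⌈5602/153⌉ − ⌈5490/153⌉ = 37 − 36 = 1
n=49: ⌈(50·112+114)/153⌉ − ⌈(49·112+114)/153⌉ = ⌈5714/153⌉ − ⌈5602/153⌉ = 38 − 37 = 1
n=50: ⌈(51·112+114)/153⌉ − ⌈(50·112+114)/153⌉ = ⌈5826/153⌉ − ⌈5714/153⌉ = 39 − 38 = 1
n=51: ⌈(52·112+114)/153⌉ − ⌈(51·112+114)/153⌉ = ⌈5938/153⌉ − ⌈5826/153⌉ = 39 − 39 = 0
n=52: ⌈(53·112+114)/153⌉ − ⌈(52·112+114)/153⌉ = ⌈6050/153⌉ − ⌈5938/153⌉ = 40 − 39 = 1
n=53: ⌈(54·112+114)/153⌉ − ⌈(53·112+114)/153⌉ = ⌈6162/153⌉ − ⌈6050/153⌉ = 41 − 40 = 1
n=54: ⌈(55·112+114)/153⌉ − ⌈(54·112+114)/153⌉ = ⌈6274/153⌉ − ⌈6162/153⌉ = 42 − 41 = 1
n=55: ⌈(56·112+114)/153⌉ − ⌈(55·112+114)/153⌉ = ⌈6386/153⌉ − ⌈6274/153⌉ = 42 − 42 = 0
n=56: ⌈(57·112+114)/153⌉ − ⌈(56·112+114)/153⌉ = ⌈6498/153⌉ − ⌈6386/153⌉ = 43 − 42 = 1
n=57: ⌈(58·112+114)/153⌉ − ⌈(57·112+114)/153⌉ = ⌈6610/153⌉ − ⌈6498/153⌉ = 44 − 43 = 1
n=58: ⌈(59·112+114)/153⌉ − ⌈(58·112+114)/153⌉ = ⌈6722/153⌉ − ⌈6610/153⌉ = 44 − 44 = 0
n=59: ⌈(60·112+114)/153⌉ − ⌈(59·112+114)/153⌉ = ⌈6834/153⌉ − ⌈6722/153⌉ = 45 − 44 = 1
n=60: ⌈(61·112+114)/153⌉ − ⌈(60·112+114)/153⌉ = ⌈6946/153⌉ − ⌈6834/153⌉ = 46 − 45 = 1
n=61: ⌈(62·112+114)/153⌉ − ⌈(61·112+114)/153⌉ = ⌈7058/153⌉ − ⌈6946/153⌉ = 47 − 46 = 1
n=62: ⌈(63·112+114)/153⌉ − ⌈(62·112+114)/153⌉ = ⌈7170/153⌉ − ⌈7058/153⌉ = 47 − 47 = 0
n=63: ⌈(64·112+114)/153⌉ − ⌈(63·112+114)/153⌉ = ⌈7282/153⌉ − ⌈7170/153⌉ = 48 − 47 = 1
n=64: ⌈(65·112+114)/153⌉ − ⌈(64·112+114)/153⌉ = ⌈7394/153⌉ − ⌈7282/153⌉ = 49 − 48 = 1
n=65: ⌈(66·112+114)/153⌉ − ⌈(65·112+114)/153⌉ = ⌈7506/153⌉ − ⌈7394/153⌉ = 50 − 49 = 1
n=66: ⌈(67·112+114)/153⌉ − ⌈(66·112+114)/153⌉ = ⌈7618/153⌉ − ⌈7506/153⌉ = 50 − 50 = 0
n=67: ⌈(68·112+114)/153⌉ − ⌈(67·112+114)/153⌉ = ⌈7730/153⌉ − ⌈7618/153⌉ = 51 − 50 = 1
n=68: ⌈(69·112+114)/153⌉ − ⌈(68·112+114)/153⌉ = ⌈7842/153⌉ − ⌈7730/153⌉ = 52 − 51 = 1
n=69: ⌈(70·112+114)/153⌉ − ⌈(69·112+114)/153⌉ = ⌈7954/153⌉ − ⌈7842/153⌉ = 52 − 52 = 0
n=70: ⌈(71·112+114)/153⌉ − ⌈(70·112+114)/153⌉ = ⌈8066/153⌉ − ⌈7954/153⌉ = 53 − 52 = 1
n=71: ⌈(72·112+114)/153⌉ − ⌈(71·112+114)/153⌉ = ⌈8178/153⌉ − ⌈8066/153⌉ = 54 − 53 = 1
n=72: ⌈(73·112+114)/153⌉ − ⌈(72·112+114)/153⌉ = ⌈8290/153⌉ − ⌈8178/153⌉ = 55 − 54 = 1
n=73: ⌈(74·112+114)/153⌉ − ⌈(73·112+114)/153⌉ = ⌈8402/153⌉ − ⌈8290/153⌉ = 55 − 55 = 0
n=74: ⌈(75·112+114)/153⌉ − ⌈(74·112+114)/153⌉ = ⌈8514/153⌉ − ⌈8402/153⌉ = 56 − 55 = 1
n=75: ⌈(76·112+114)/153⌉ − ⌈(75·112+114)/153⌉ = ⌈8626/153⌉ − ⌈8514/153⌉ = 57 − 56 = 1
n=76: ⌈(77·112+114)/153⌉ − ⌈(76·112+114)/153⌉ = ⌈8738/153⌉ − ⌈8626/153⌉ = 58 − 57 = 1
n=77: ⌈(78·112+114)/153⌉ − ⌈(77·112+114)/153⌉ = ⌈8850/153⌉ − ⌈8738/153⌉ = 58 − 58 = 0
n=78: ⌈(79·112+114)/153⌉ − ⌈(78·112+114)/153⌉ = ⌈8962/153⌉ − ⌈8850/153⌉ = 59 − 58 = 1
n=79: ⌈(80·112+114)/153⌉ − ⌈(79·112+114)/153⌉ = ⌈9074/153⌉ − ⌈8962/153⌉ = 60 − 59 = 1
n=80: ⌈(81·112+114)/153⌉ − ⌈(80·112+114)/153⌉ = ⌈9186/153⌉ − ⌈9074/153⌉ = 61 − 60 = 1
n=81: ⌈(82·112+114)/153⌉ − ⌈(81·112+114)/153⌉ = ⌈9298/153⌉ − ⌈9186/153⌉ = 61 − 61 = 0
n=82: ⌈(83·112+114)/153⌉ − ⌈(82·112+114)/153⌉ = ⌈9410/153⌉ − ⌈9298/153⌉ = 62 − 61 = 1
n=83: ⌈(84·112+114)/153⌉ − ⌈(83·112+114)/153⌉ = ⌈9522/153⌉ − ⌈9410/153⌉ = 63 − 62 = 1
n=84: ⌈(85·112+114)/153⌉ − ⌈(84·112+114)/153⌉ = ⌈9634/153⌉ − ⌈9522/153⌉ = 63 − 63 = 0
n=85: ⌈(86·112+114)/153⌉ − ⌈(85·112+114)/153⌉ = ⌈9746/153⌉ − ⌈9634/153⌉ = 64 − 63 = 1
n=86: ⌈(87·112+114)/153⌉ − ⌈(86·112+114)/153⌉ = ⌈9858/153⌉ − ⌈9746/153⌉ = 65 − 64 = 1
n=87: ⌈(88·112+114)/153⌉ − ⌈(87·112+114)/153⌉ = ⌈9970/153⌉ − ⌈9858/153⌉ = 66 − 65 = 1
n=88: ⌈(89·112+114)/153⌉ − ⌈(88·112+114)/153⌉ = ⌈10082/153⌉ − ⌈9970/153⌉ = 66 − 66 = 0
n=89: ⌈(90·112+114)/153⌉ − ⌈(89·112+114)/153⌉ = ⌈10194/153⌉ − ⌈10082/153⌉ = 67 − 66 = 1
n=90: ⌈(91·112+114)/153⌉ − ⌈(90·112+114)/153⌉ = ⌈10306/153⌉ − ⌈10194/153⌉ = 68 − 67 = 1

1101110111011011101110111011011101110111011011101110111011011101110110111011101110110111011


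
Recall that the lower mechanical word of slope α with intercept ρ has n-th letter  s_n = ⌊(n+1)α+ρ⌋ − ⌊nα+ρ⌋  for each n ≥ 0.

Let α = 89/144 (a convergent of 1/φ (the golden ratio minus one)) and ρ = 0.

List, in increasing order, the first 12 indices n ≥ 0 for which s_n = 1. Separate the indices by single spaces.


1 3 4 6 8 9 11 12 14 16 17 19

n=0: ⌊89/144⌋−⌊0/144⌋ = 0−0 = 0
n=1: ⌊178/144⌋−⌊89/144⌋ = 1−0 = 1  ← one
n=2: ⌊267/144⌋−⌊178/144⌋ = 1−1 = 0
n=3: ⌊356/144⌋−⌊267/144⌋ = 2−1 = 1  ← one
n=4: ⌊445/144⌋−⌊356/144⌋ = 3−2 = 1  ← one
n=5: ⌊534/144⌋−⌊445/144⌋ = 3−3 = 0
n=6: ⌊623/144⌋−⌊534/144⌋ = 4−3 = 1  ← one
n=7: ⌊712/144⌋−⌊623/144⌋ = 4−4 = 0
n=8: ⌊801/144⌋−⌊712/144⌋ = 5−4 = 1  ← one
n=9: ⌊890/144⌋−⌊801/144⌋ = 6−5 = 1  ← one
n=10: ⌊979/144⌋−⌊890/144⌋ = 6−6 = 0
n=11: ⌊1068/144⌋−⌊979/144⌋ = 7−6 = 1  ← one
n=12: ⌊1157/144⌋−⌊1068/144⌋ = 8−7 = 1  ← one
n=13: ⌊1246/144⌋−⌊1157/144⌋ = 8−8 = 0
n=14: ⌊1335/144⌋−⌊1246/144⌋ = 9−8 = 1  ← one
n=15: ⌊1424/144⌋−⌊1335/144⌋ = 9−9 = 0
n=16: ⌊1513/144⌋−⌊1424/144⌋ = 10−9 = 1  ← one
n=17: ⌊1602/144⌋−⌊1513/144⌋ = 11−10 = 1  ← one
n=18: ⌊1691/144⌋−⌊1602/144⌋ = 11−11 = 0
n=19: ⌊1780/144⌋−⌊1691/144⌋ = 12−11 = 1  ← one
positions of the first 12 ones: 1 3 4 6 8 9 11 12 14 16 17 19


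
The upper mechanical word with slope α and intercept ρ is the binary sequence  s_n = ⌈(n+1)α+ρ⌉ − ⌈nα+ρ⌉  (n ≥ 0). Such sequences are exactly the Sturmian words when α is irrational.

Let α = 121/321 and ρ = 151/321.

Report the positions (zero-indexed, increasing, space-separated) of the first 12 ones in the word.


n=0: ⌈272/321⌉−⌈151/321⌉ = 1−1 = 0
n=1: ⌈393/321⌉−⌈272/321⌉ = 2−1 = 1  ← one
n=2: ⌈514/321⌉−⌈393/321⌉ = 2−2 = 0
n=3: ⌈635/321⌉−⌈514/321⌉ = 2−2 = 0
n=4: ⌈756/321⌉−⌈635/321⌉ = 3−2 = 1  ← one
n=5: ⌈877/321⌉−⌈756/321⌉ = 3−3 = 0
n=6: ⌈998/321⌉−⌈877/321⌉ = 4−3 = 1  ← one
n=7: ⌈1119/321⌉−⌈998/321⌉ = 4−4 = 0
n=8: ⌈1240/321⌉−⌈1119/321⌉ = 4−4 = 0
n=9: ⌈1361/321⌉−⌈1240/321⌉ = 5−4 = 1  ← one
n=10: ⌈1482/321⌉−⌈1361/321⌉ = 5−5 = 0
n=11: ⌈1603/321⌉−⌈1482/321⌉ = 5−5 = 0
n=12: ⌈1724/321⌉−⌈1603/321⌉ = 6−5 = 1  ← one
n=13: ⌈1845/321⌉−⌈1724/321⌉ = 6−6 = 0
n=14: ⌈1966/321⌉−⌈1845/321⌉ = 7−6 = 1  ← one
n=15: ⌈2087/321⌉−⌈1966/321⌉ = 7−7 = 0
n=16: ⌈2208/321⌉−⌈2087/321⌉ = 7−7 = 0
n=17: ⌈2329/321⌉−⌈2208/321⌉ = 8−7 = 1  ← one
n=18: ⌈2450/321⌉−⌈2329/321⌉ = 8−8 = 0
n=19: ⌈2571/321⌉−⌈2450/321⌉ = 9−8 = 1  ← one
n=20: ⌈2692/321⌉−⌈2571/321⌉ = 9−9 = 0
n=21: ⌈2813/321⌉−⌈2692/321⌉ = 9−9 = 0
n=22: ⌈2934/321⌉−⌈2813/321⌉ = 10−9 = 1  ← one
n=23: ⌈3055/321⌉−⌈2934/321⌉ = 10−10 = 0
n=24: ⌈3176/321⌉−⌈3055/321⌉ = 10−10 = 0
n=25: ⌈3297/321⌉−⌈3176/321⌉ = 11−10 = 1  ← one
n=26: ⌈3418/321⌉−⌈3297/321⌉ = 11−11 = 0
n=27: ⌈3539/321⌉−⌈3418/321⌉ = 12−11 = 1  ← one
n=28: ⌈3660/321⌉−⌈3539/321⌉ = 12−12 = 0
n=29: ⌈3781/321⌉−⌈3660/321⌉ = 12−12 = 0
n=30: ⌈3902/321⌉−⌈3781/321⌉ = 13−12 = 1  ← one
positions of the first 12 ones: 1 4 6 9 12 14 17 19 22 25 27 30

1 4 6 9 12 14 17 19 22 25 27 30


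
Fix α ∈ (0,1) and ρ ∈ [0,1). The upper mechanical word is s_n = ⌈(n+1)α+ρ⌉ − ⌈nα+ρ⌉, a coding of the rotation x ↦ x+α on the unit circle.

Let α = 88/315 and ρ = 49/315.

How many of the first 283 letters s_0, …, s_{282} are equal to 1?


79

#1s = Σ_{n=0}^{282} s_n = Σ_{n=0}^{282} (⌈(n+1)α+ρ⌉ − ⌈nα+ρ⌉)
the sum telescopes: every ⌈nα+ρ⌉ with 0 < n < 283 appears once with + and once with −, leaving ⌈283α+ρ⌉ − ⌈0·α+ρ⌉
283α + ρ = (283·88 + 49) / 315 = 24953/315
ρ = 49/315
⌈24953/315⌉ = 80,  ⌈49/315⌉ = 1
#1s = 80 − 1 = 79


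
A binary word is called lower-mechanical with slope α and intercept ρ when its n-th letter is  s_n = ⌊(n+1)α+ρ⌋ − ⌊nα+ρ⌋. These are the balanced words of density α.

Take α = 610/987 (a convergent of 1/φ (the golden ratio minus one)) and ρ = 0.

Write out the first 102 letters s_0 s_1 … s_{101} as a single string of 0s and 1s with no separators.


n=0: ⌊(1·610)/987⌋ − ⌊(0·610)/987⌋ = ⌊610/987⌋ − ⌊0/987⌋ = 0 − 0 = 0
n=1: ⌊(2·610)/987⌋ − ⌊(1·610)/987⌋ = ⌊1220/987⌋ − ⌊610/987⌋ = 1 − 0 = 1
n=2: ⌊(3·610)/987⌋ − ⌊(2·610)/987⌋ = ⌊1830/987⌋ − ⌊1220/987⌋ = 1 − 1 = 0
n=3: ⌊(4·610)/987⌋ − ⌊(3·610)/987⌋ = ⌊2440/987⌋ − ⌊1830/987⌋ = 2 − 1 = 1
n=4: ⌊(5·610)/987⌋ − ⌊(4·610)/987⌋ = ⌊3050/987⌋ − ⌊2440/987⌋ = 3 − 2 = 1
n=5: ⌊(6·610)/987⌋ − ⌊(5·610)/987⌋ = ⌊3660/987⌋ − ⌊3050/987⌋ = 3 − 3 = 0
n=6: ⌊(7·610)/987⌋ − ⌊(6·610)/987⌋ = ⌊4270/987⌋ − ⌊3660/987⌋ = 4 − 3 = 1
n=7: ⌊(8·610)/987⌋ − ⌊(7·610)/987⌋ = ⌊4880/987⌋ − ⌊4270/987⌋ = 4 − 4 = 0
n=8: ⌊(9·610)/987⌋ − ⌊(8·610)/987⌋ = ⌊5490/987⌋ − ⌊4880/987⌋ = 5 − 4 = 1
n=9: ⌊(10·610)/987⌋ − ⌊(9·610)/987⌋ = ⌊6100/987⌋ − ⌊5490/987⌋ = 6 − 5 = 1
n=10: ⌊(11·610)/987⌋ − ⌊(10·610)/987⌋ = ⌊6710/987⌋ − ⌊6100/987⌋ = 6 − 6 = 0
n=11: ⌊(12·610)/987⌋ − ⌊(11·610)/987⌋ = ⌊7320/987⌋ − ⌊6710/987⌋ = 7 − 6 = 1
n=12: ⌊(13·610)/987⌋ − ⌊(12·610)/987⌋ = ⌊7930/987⌋ − ⌊7320/987⌋ = 8 − 7 = 1
n=13: ⌊(14·610)/987⌋ − ⌊(13·610)/987⌋ = ⌊8540/987⌋ − ⌊7930/987⌋ = 8 − 8 = 0
n=14: ⌊(15·610)/987⌋ − ⌊(14·610)/987⌋ = ⌊9150/987⌋ − ⌊8540/987⌋ = 9 − 8 = 1
n=15: ⌊(16·610)/987⌋ − ⌊(15·610)/987⌋ = ⌊9760/987⌋ − ⌊9150/987⌋ = 9 − 9 = 0
n=16: ⌊(17·610)/987⌋ − ⌊(16·610)/987⌋ = ⌊10370/987⌋ − ⌊9760/987⌋ = 10 − 9 = 1
n=17: ⌊(18·610)/987⌋ − ⌊(17·610)/987⌋ = ⌊10980/987⌋ − ⌊10370/987⌋ = 11 − 10 = 1
n=18: ⌊(19·610)/987⌋ − ⌊(18·610)/987⌋ = ⌊11590/987⌋ − ⌊10980/987⌋ = 11 − 11 = 0
n=19: ⌊(20·610)/987⌋ − ⌊(19·610)/987⌋ = ⌊12200/987⌋ − ⌊11590/987⌋ = 12 − 11 = 1
n=20: ⌊(21·610)/987⌋ − ⌊(20·610)/987⌋ = ⌊12810/987⌋ − ⌊12200/987⌋ = 12 − 12 = 0
n=21: ⌊(22·610)/987⌋ − ⌊(21·610)/987⌋ = ⌊13420/987⌋ − ⌊12810/987⌋ = 13 − 12 = 1
n=22: ⌊(23·610)/987⌋ − ⌊(22·610)/987⌋ = ⌊14030/987⌋ − ⌊13420/987⌋ = 14 − 13 = 1
n=23: ⌊(24·610)/987⌋ − ⌊(23·610)/987⌋ = ⌊14640/987⌋ − ⌊14030/987⌋ = 14 − 14 = 0
n=24: ⌊(25·610)/987⌋ − ⌊(24·610)/987⌋ = ⌊15250/987⌋ − ⌊14640/987⌋ = 15 − 14 = 1
n=25: ⌊(26·610)/987⌋ − ⌊(25·610)/987⌋ = ⌊15860/987⌋ − ⌊15250/987⌋ = 16 − 15 = 1
n=26: ⌊(27·610)/987⌋ − ⌊(26·610)/987⌋ = ⌊16470/987⌋ − ⌊15860/987⌋ = 16 − 16 = 0
n=27: ⌊(28·610)/987⌋ − ⌊(27·610)/987⌋ = ⌊17080/987⌋ − ⌊16470/987⌋ = 17 − 16 = 1
n=28: ⌊(29·610)/987⌋ − ⌊(28·610)/987⌋ = ⌊17690/987⌋ − ⌊17080/987⌋ = 17 − 17 = 0
n=29: ⌊(30·610)/987⌋ − ⌊(29·610)/987⌋ = ⌊18300/987⌋ − ⌊17690/987⌋ = 18 − 17 = 1
n=30: ⌊(31·610)/987⌋ − ⌊(30·610)/987⌋ = ⌊18910/987⌋ − ⌊18300/987⌋ = 19 − 18 = 1
n=31: ⌊(32·610)/987⌋ − ⌊(31·610)/987⌋ = ⌊19520/987⌋ − ⌊18910/987⌋ = 19 − 19 = 0
n=32: ⌊(33·610)/987⌋ − ⌊(32·610)/987⌋ = ⌊20130/987⌋ − ⌊19520/987⌋ = 20 − 19 = 1
n=33: ⌊(34·610)/987⌋ − ⌊(33·610)/987⌋ = ⌊20740/987⌋ − ⌊20130/987⌋ = 21 − 20 = 1
n=34: ⌊(35·610)/987⌋ − ⌊(34·610)/987⌋ = ⌊21350/987⌋ − ⌊20740/987⌋ = 21 − 21 = 0
n=35: ⌊(36·610)/987⌋ − ⌊(35·610)/987⌋ = ⌊21960/987⌋ − ⌊21350/987⌋ = 22 − 21 = 1
n=36: ⌊(37·610)/987⌋ − ⌊(36·610)/987⌋ = ⌊22570/987⌋ − ⌊21960/987⌋ = 22 − 22 = 0
n=37: ⌊(38·610)/987⌋ − ⌊(37·610)/987⌋ = ⌊23180/987⌋ − ⌊22570/987⌋ = 23 − 22 = 1
n=38: ⌊(39·610)/987⌋ − ⌊(38·610)/987⌋ = ⌊23790/987⌋ − ⌊23180/987⌋ = 24 − 23 = 1
n=39: ⌊(40·610)/987⌋ − ⌊(39·610)/987⌋ = ⌊24400/987⌋ − ⌊23790/987⌋ = 24 − 24 = 0
n=40: ⌊(41·610)/987⌋ − ⌊(40·610)/987⌋ = ⌊25010/987⌋ − ⌊24400/987⌋ = 25 − 24 = 1
n=41: ⌊(42·610)/987⌋ − ⌊(41·610)/987⌋ = ⌊25620/987⌋ − ⌊25010/987⌋ = 25 − 25 = 0
n=42: ⌊(43·610)/987⌋ − ⌊(42·610)/987⌋ = ⌊26230/987⌋ − ⌊25620/987⌋ = 26 − 25 = 1
n=43: ⌊(44·610)/987⌋ − ⌊(43·610)/987⌋ = ⌊26840/987⌋ − ⌊26230/987⌋ = 27 − 26 = 1
n=44: ⌊(45·610)/987⌋ − ⌊(44·610)/987⌋ = ⌊27450/987⌋ − ⌊26840/987⌋ = 27 − 27 = 0
n=45: ⌊(46·610)/987⌋ − ⌊(45·610)/987⌋ = ⌊28060/987⌋ − ⌊27450/987⌋ = 28 − 27 = 1
n=46: ⌊(47·610)/987⌋ − ⌊(46·610)/987⌋ = ⌊28670/987⌋ − ⌊28060/987⌋ = 29 − 28 = 1
n=47: ⌊(48·610)/987⌋ − ⌊(47·610)/987⌋ = ⌊29280/987⌋ − ⌊28670/987⌋ = 29 − 29 = 0
n=48: ⌊(49·610)/987⌋ − ⌊(48·610)/987⌋ = ⌊29890/987⌋ − ⌊29280/987⌋ = 30 − 29 = 1
n=49: ⌊(50·610)/987⌋ − ⌊(49·610)/987⌋ = ⌊30500/987⌋ − ⌊29890/987⌋ = 30 − 30 = 0
n=50: ⌊(51·610)/987⌋ − ⌊(50·610)/987⌋ = ⌊31110/987⌋ − ⌊30500/987⌋ = 31 − 30 = 1
n=51: ⌊(52·610)/987⌋ − ⌊(51·610)/987⌋ = ⌊31720/987⌋ − ⌊31110/987⌋ = 32 − 31 = 1
n=52: ⌊(53·610)/987⌋ − ⌊(52·610)/987⌋ = ⌊32330/987⌋ − ⌊31720/987⌋ = 32 − 32 = 0
n=53: ⌊(54·610)/987⌋ − ⌊(53·610)/987⌋ = ⌊32940/987⌋ − ⌊32330/987⌋ = 33 − 32 = 1
n=54: ⌊(55·610)/987⌋ − ⌊(54·610)/987⌋ = ⌊33550/987⌋ − ⌊32940/987⌋ = 33 − 33 = 0
n=55: ⌊(56·610)/987⌋ − ⌊(55·610)/987⌋ = ⌊34160/987⌋ − ⌊33550/987⌋ = 34 − 33 = 1
n=56: ⌊(57·610)/987⌋ − ⌊(56·610)/987⌋ = ⌊34770/987⌋ − ⌊34160/987⌋ = 35 − 34 = 1
n=57: ⌊(58·610)/987⌋ − ⌊(57·610)/987⌋ = ⌊35380/987⌋ − ⌊34770/987⌋ = 35 − 35 = 0
n=58: ⌊(59·610)/987⌋ − ⌊(58·610)/987⌋ = ⌊35990/987⌋ − ⌊35380/987⌋ = 36 − 35 = 1
n=59: ⌊(60·610)/987⌋ − ⌊(59·610)/987⌋ = ⌊36600/987⌋ − ⌊35990/987⌋ = 37 − 36 = 1
n=60: ⌊(61·610)/987⌋ − ⌊(60·610)/987⌋ = ⌊37210/987⌋ − ⌊36600/987⌋ = 37 − 37 = 0
n=61: ⌊(62·610)/987⌋ − ⌊(61·610)/987⌋ = ⌊37820/987⌋ − ⌊37210/987⌋ = 38 − 37 = 1
n=62: ⌊(63·610)/987⌋ − ⌊(62·610)/987⌋ = ⌊38430/987⌋ − ⌊37820/987⌋ = 38 − 38 = 0
n=63: ⌊(64·610)/987⌋ − ⌊(63·610)/987⌋ = ⌊39040/987⌋ − ⌊38430/987⌋ = 39 − 38 = 1
n=64: ⌊(65·610)/987⌋ − ⌊(64·610)/987⌋ = ⌊39650/987⌋ − ⌊39040/987⌋ = 40 − 39 = 1
n=65: ⌊(66·610)/987⌋ − ⌊(65·610)/987⌋ = ⌊40260/987⌋ − ⌊39650/987⌋ = 40 − 40 = 0
n=66: ⌊(67·610)/987⌋ − ⌊(66·610)/987⌋ = ⌊40870/987⌋ − ⌊40260/987⌋ = 41 − 40 = 1
n=67: ⌊(68·610)/987⌋ − ⌊(67·610)/987⌋ = ⌊41480/987⌋ − ⌊40870/987⌋ = 42 − 41 = 1
n=68: ⌊(69·610)/987⌋ − ⌊(68·610)/987⌋ = ⌊42090/987⌋ − ⌊41480/987⌋ = 42 − 42 = 0
n=69: ⌊(70·610)/987⌋ − ⌊(69·610)/987⌋ = ⌊42700/987⌋ − ⌊42090/987⌋ = 43 − 42 = 1
n=70: ⌊(71·610)/987⌋ − ⌊(70·610)/987⌋ = ⌊43310/987⌋ − ⌊42700/987⌋ = 43 − 43 = 0
n=71: ⌊(72·610)/987⌋ − ⌊(71·610)/987⌋ = ⌊43920/987⌋ − ⌊43310/987⌋ = 44 − 43 = 1
n=72: ⌊(73·610)/987⌋ − ⌊(72·610)/987⌋ = ⌊44530/987⌋ − ⌊43920/987⌋ = 45 − 44 = 1
n=73: ⌊(74·610)/987⌋ − ⌊(73·610)/987⌋ = ⌊45140/987⌋ − ⌊44530/987⌋ = 45 − 45 = 0
n=74: ⌊(75·610)/987⌋ − ⌊(74·610)/987⌋ = ⌊45750/987⌋ − ⌊45140/987⌋ = 46 − 45 = 1
n=75: ⌊(76·610)/987⌋ − ⌊(75·610)/987⌋ = ⌊46360/987⌋ − ⌊45750/987⌋ = 46 − 46 = 0
n=76: ⌊(77·610)/987⌋ − ⌊(76·610)/987⌋ = ⌊46970/987⌋ − ⌊46360/987⌋ = 47 − 46 = 1
n=77: ⌊(78·610)/987⌋ − ⌊(77·610)/987⌋ = ⌊47580/987⌋ − ⌊46970/987⌋ = 48 − 47 = 1
n=78: ⌊(79·610)/987⌋ − ⌊(78·610)/987⌋ = ⌊48190/987⌋ − ⌊47580/987⌋ = 48 − 48 = 0
n=79: ⌊(80·610)/987⌋ − ⌊(79·610)/987⌋ = ⌊48800/987⌋ − ⌊48190/987⌋ = 49 − 48 = 1
n=80: ⌊(81·610)/987⌋ − ⌊(80·610)/987⌋ = ⌊49410/987⌋ − ⌊48800/987⌋ = 50 − 49 = 1
n=81: ⌊(82·610)/987⌋ − ⌊(81·610)/987⌋ = ⌊50020/987⌋ − ⌊49410/987⌋ = 50 − 50 = 0
n=82: ⌊(83·610)/987⌋ − ⌊(82·610)/987⌋ = ⌊50630/987⌋ − ⌊50020/987⌋ = 51 − 50 = 1
n=83: ⌊(84·610)/987⌋ − ⌊(83·610)/987⌋ = ⌊51240/987⌋ − ⌊50630/987⌋ = 51 − 51 = 0
n=84: ⌊(85·610)/987⌋ − ⌊(84·610)/987⌋ = ⌊51850/987⌋ − ⌊51240/987⌋ = 52 − 51 = 1
n=85: ⌊(86·610)/987⌋ − ⌊(85·610)/987⌋ = ⌊52460/987⌋ − ⌊51850/987⌋ = 53 − 52 = 1
n=86: ⌊(87·610)/987⌋ − ⌊(86·610)/987⌋ = ⌊53070/987⌋ − ⌊52460/987⌋ = 53 − 53 = 0
n=87: ⌊(88·610)/987⌋ − ⌊(87·610)/987⌋ = ⌊53680/987⌋ − ⌊53070/987⌋ = 54 − 53 = 1
n=88: ⌊(89·610)/987⌋ − ⌊(88·610)/987⌋ = ⌊54290/987⌋ − ⌊53680/987⌋ = 55 − 54 = 1
n=89: ⌊(90·610)/987⌋ − ⌊(89·610)/987⌋ = ⌊54900/987⌋ − ⌊54290/987⌋ = 55 − 55 = 0
n=90: ⌊(91·610)/987⌋ − ⌊(90·610)/987⌋ = ⌊55510/987⌋ − ⌊54900/987⌋ = 56 − 55 = 1
n=91: ⌊(92·610)/987⌋ − ⌊(91·610)/987⌋ = ⌊56120/987⌋ − ⌊55510/987⌋ = 56 − 56 = 0
n=92: ⌊(93·610)/987⌋ − ⌊(92·610)/987⌋ = ⌊56730/987⌋ − ⌊56120/987⌋ = 57 − 56 = 1
n=93: ⌊(94·610)/987⌋ − ⌊(93·610)/987⌋ = ⌊57340/987⌋ − ⌊56730/987⌋ = 58 − 57 = 1
n=94: ⌊(95·610)/987⌋ − ⌊(94·610)/987⌋ = ⌊57950/987⌋ − ⌊57340/987⌋ = 58 − 58 = 0
n=95: ⌊(96·610)/987⌋ − ⌊(95·610)/987⌋ = ⌊58560/987⌋ − ⌊57950/987⌋ = 59 − 58 = 1
n=96: ⌊(97·610)/987⌋ − ⌊(96·610)/987⌋ = ⌊59170/987⌋ − ⌊58560/987⌋ = 59 − 59 = 0
n=97: ⌊(98·610)/987⌋ − ⌊(97·610)/987⌋ = ⌊59780/987⌋ − ⌊59170/987⌋ = 60 − 59 = 1
n=98: ⌊(99·610)/987⌋ − ⌊(98·610)/987⌋ = ⌊60390/987⌋ − ⌊59780/987⌋ = 61 − 60 = 1
n=99: ⌊(100·610)/987⌋ − ⌊(99·610)/987⌋ = ⌊61000/987⌋ − ⌊60390/987⌋ = 61 − 61 = 0
n=100: ⌊(101·610)/987⌋ − ⌊(100·610)/987⌋ = ⌊61610/987⌋ − ⌊61000/987⌋ = 62 − 61 = 1
n=101: ⌊(102·610)/987⌋ − ⌊(101·610)/987⌋ = ⌊62220/987⌋ − ⌊61610/987⌋ = 63 − 62 = 1

010110101101101011010110110101101101011010110110101101011011010110110101101011011010110110101101011011
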